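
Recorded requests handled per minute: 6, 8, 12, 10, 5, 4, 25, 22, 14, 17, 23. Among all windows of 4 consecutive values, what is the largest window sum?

78

Window sums for each of the 8 positions:
[6, 8, 12, 10] → sum 36
[8, 12, 10, 5] → sum 35
[12, 10, 5, 4] → sum 31
[10, 5, 4, 25] → sum 44
[5, 4, 25, 22] → sum 56
[4, 25, 22, 14] → sum 65
[25, 22, 14, 17] → sum 78
[22, 14, 17, 23] → sum 76
Largest of these is 78.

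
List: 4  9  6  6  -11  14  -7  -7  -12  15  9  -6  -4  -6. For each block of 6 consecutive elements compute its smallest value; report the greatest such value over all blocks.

-11

Window mins for each of the 9 positions:
(4, 9, 6, 6, -11, 14) → min -11
(9, 6, 6, -11, 14, -7) → min -11
(6, 6, -11, 14, -7, -7) → min -11
(6, -11, 14, -7, -7, -12) → min -12
(-11, 14, -7, -7, -12, 15) → min -12
(14, -7, -7, -12, 15, 9) → min -12
(-7, -7, -12, 15, 9, -6) → min -12
(-7, -12, 15, 9, -6, -4) → min -12
(-12, 15, 9, -6, -4, -6) → min -12
Greatest of these is -11.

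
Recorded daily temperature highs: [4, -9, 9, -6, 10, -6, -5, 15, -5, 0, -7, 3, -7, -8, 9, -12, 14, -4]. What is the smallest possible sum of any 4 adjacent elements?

Window sums for each of the 15 positions:
(4, -9, 9, -6) → sum -2
(-9, 9, -6, 10) → sum 4
(9, -6, 10, -6) → sum 7
(-6, 10, -6, -5) → sum -7
(10, -6, -5, 15) → sum 14
(-6, -5, 15, -5) → sum -1
(-5, 15, -5, 0) → sum 5
(15, -5, 0, -7) → sum 3
(-5, 0, -7, 3) → sum -9
(0, -7, 3, -7) → sum -11
(-7, 3, -7, -8) → sum -19
(3, -7, -8, 9) → sum -3
(-7, -8, 9, -12) → sum -18
(-8, 9, -12, 14) → sum 3
(9, -12, 14, -4) → sum 7
Smallest of these is -19.

-19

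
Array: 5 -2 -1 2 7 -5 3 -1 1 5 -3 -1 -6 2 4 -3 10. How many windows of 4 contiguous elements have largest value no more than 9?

13

[5, -2, -1, 2] → max 5  ≤ 9 ✓
[-2, -1, 2, 7] → max 7  ≤ 9 ✓
[-1, 2, 7, -5] → max 7  ≤ 9 ✓
[2, 7, -5, 3] → max 7  ≤ 9 ✓
[7, -5, 3, -1] → max 7  ≤ 9 ✓
[-5, 3, -1, 1] → max 3  ≤ 9 ✓
[3, -1, 1, 5] → max 5  ≤ 9 ✓
[-1, 1, 5, -3] → max 5  ≤ 9 ✓
[1, 5, -3, -1] → max 5  ≤ 9 ✓
[5, -3, -1, -6] → max 5  ≤ 9 ✓
[-3, -1, -6, 2] → max 2  ≤ 9 ✓
[-1, -6, 2, 4] → max 4  ≤ 9 ✓
[-6, 2, 4, -3] → max 4  ≤ 9 ✓
[2, 4, -3, 10] → max 10
13 windows satisfy the condition.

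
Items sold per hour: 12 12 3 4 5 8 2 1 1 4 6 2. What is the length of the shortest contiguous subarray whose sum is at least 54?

11

Extend right; whenever the sum reaches 54, record the length and shrink from the left:
add 12: running sum 12 < 54
add 12: running sum 24 < 54
add 3: running sum 27 < 54
add 4: running sum 31 < 54
add 5: running sum 36 < 54
add 8: running sum 44 < 54
add 2: running sum 46 < 54
add 1: running sum 47 < 54
add 1: running sum 48 < 54
add 4: running sum 52 < 54
end 10: [12, 12, 3, 4, 5, 8, 2, 1, 1, 4, 6] sum 58, len 11
end 11: [12, 12, 3, 4, 5, 8, 2, 1, 1, 4, 6, 2] sum 60, len 12
Shortest qualifying length: 11.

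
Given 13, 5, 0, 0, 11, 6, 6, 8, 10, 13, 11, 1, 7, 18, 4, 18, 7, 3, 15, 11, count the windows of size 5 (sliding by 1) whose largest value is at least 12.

12

[13, 5, 0, 0, 11] → max 13  ≥ 12 ✓
[5, 0, 0, 11, 6] → max 11
[0, 0, 11, 6, 6] → max 11
[0, 11, 6, 6, 8] → max 11
[11, 6, 6, 8, 10] → max 11
[6, 6, 8, 10, 13] → max 13  ≥ 12 ✓
[6, 8, 10, 13, 11] → max 13  ≥ 12 ✓
[8, 10, 13, 11, 1] → max 13  ≥ 12 ✓
[10, 13, 11, 1, 7] → max 13  ≥ 12 ✓
[13, 11, 1, 7, 18] → max 18  ≥ 12 ✓
[11, 1, 7, 18, 4] → max 18  ≥ 12 ✓
[1, 7, 18, 4, 18] → max 18  ≥ 12 ✓
[7, 18, 4, 18, 7] → max 18  ≥ 12 ✓
[18, 4, 18, 7, 3] → max 18  ≥ 12 ✓
[4, 18, 7, 3, 15] → max 18  ≥ 12 ✓
[18, 7, 3, 15, 11] → max 18  ≥ 12 ✓
12 windows satisfy the condition.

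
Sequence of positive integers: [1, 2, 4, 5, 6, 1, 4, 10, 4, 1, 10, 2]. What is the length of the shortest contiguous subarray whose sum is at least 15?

3

Extend right; whenever the sum reaches 15, record the length and shrink from the left:
add 1: running sum 1 < 15
add 2: running sum 3 < 15
add 4: running sum 7 < 15
add 5: running sum 12 < 15
add 6: shortest ending here [4, 5, 6] sum 15, len 3
add 1: shortest ending here [4, 5, 6, 1] sum 16, len 4
add 4: shortest ending here [5, 6, 1, 4] sum 16, len 4
add 10: shortest ending here [1, 4, 10] sum 15, len 3
add 4: shortest ending here [4, 10, 4] sum 18, len 3
add 1: shortest ending here [10, 4, 1] sum 15, len 3
add 10: shortest ending here [4, 1, 10] sum 15, len 3
add 2: shortest ending here [4, 1, 10, 2] sum 17, len 4
Shortest qualifying length: 3.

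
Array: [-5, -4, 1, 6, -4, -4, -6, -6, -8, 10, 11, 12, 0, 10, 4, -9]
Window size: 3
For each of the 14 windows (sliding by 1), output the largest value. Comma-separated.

1, 6, 6, 6, -4, -4, -6, 10, 11, 12, 12, 12, 10, 10

[-5, -4, 1] → max 1
[-4, 1, 6] → max 6
[1, 6, -4] → max 6
[6, -4, -4] → max 6
[-4, -4, -6] → max -4
[-4, -6, -6] → max -4
[-6, -6, -8] → max -6
[-6, -8, 10] → max 10
[-8, 10, 11] → max 11
[10, 11, 12] → max 12
[11, 12, 0] → max 12
[12, 0, 10] → max 12
[0, 10, 4] → max 10
[10, 4, -9] → max 10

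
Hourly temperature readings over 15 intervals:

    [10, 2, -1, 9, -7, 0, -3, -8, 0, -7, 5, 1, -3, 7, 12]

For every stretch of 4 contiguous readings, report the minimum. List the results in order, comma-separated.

10 2 -1 9 → min -1
2 -1 9 -7 → min -7
-1 9 -7 0 → min -7
9 -7 0 -3 → min -7
-7 0 -3 -8 → min -8
0 -3 -8 0 → min -8
-3 -8 0 -7 → min -8
-8 0 -7 5 → min -8
0 -7 5 1 → min -7
-7 5 1 -3 → min -7
5 1 -3 7 → min -3
1 -3 7 12 → min -3

-1, -7, -7, -7, -8, -8, -8, -8, -7, -7, -3, -3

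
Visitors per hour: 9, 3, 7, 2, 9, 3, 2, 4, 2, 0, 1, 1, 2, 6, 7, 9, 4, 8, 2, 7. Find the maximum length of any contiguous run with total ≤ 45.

13

→ 9: sum 9, len 1
→ 3: sum 12, len 2
→ 7: sum 19, len 3
→ 2: sum 21, len 4
→ 9: sum 30, len 5
→ 3: sum 33, len 6
→ 2: sum 35, len 7
→ 4: sum 39, len 8
→ 2: sum 41, len 9
→ 0: sum 41, len 10
→ 1: sum 42, len 11
→ 1: sum 43, len 12
→ 2: sum 45, len 13
→ 6 (dropped 9): sum 42, len 13
→ 7 (dropped 3, 7): sum 39, len 12
→ 9 (dropped 2, 9): sum 37, len 11
→ 4: sum 41, len 12
→ 8 (dropped 3, 2): sum 44, len 11
→ 2 (dropped 4): sum 42, len 11
→ 7 (dropped 2, 0, 1, 1): sum 45, len 8
Longest length seen: 13.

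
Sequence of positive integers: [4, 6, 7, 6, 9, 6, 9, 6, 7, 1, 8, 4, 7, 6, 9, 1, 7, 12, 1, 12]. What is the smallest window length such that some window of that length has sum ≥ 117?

Extend right; whenever the sum reaches 117, record the length and shrink from the left:
add 4: running sum 4 < 117
add 6: running sum 10 < 117
add 7: running sum 17 < 117
add 6: running sum 23 < 117
add 9: running sum 32 < 117
add 6: running sum 38 < 117
add 9: running sum 47 < 117
add 6: running sum 53 < 117
add 7: running sum 60 < 117
add 1: running sum 61 < 117
add 8: running sum 69 < 117
add 4: running sum 73 < 117
add 7: running sum 80 < 117
add 6: running sum 86 < 117
add 9: running sum 95 < 117
add 1: running sum 96 < 117
add 7: running sum 103 < 117
add 12: running sum 115 < 117
add 1: running sum 116 < 117
add 12: shortest ending here [7, 6, 9, 6, 9, 6, 7, 1, 8, 4, 7, 6, 9, 1, 7, 12, 1, 12] sum 118, len 18
Shortest qualifying length: 18.

18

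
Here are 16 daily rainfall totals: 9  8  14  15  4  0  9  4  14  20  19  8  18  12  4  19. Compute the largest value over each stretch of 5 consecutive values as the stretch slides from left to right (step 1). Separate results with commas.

15, 15, 15, 15, 14, 20, 20, 20, 20, 20, 19, 19

(9, 8, 14, 15, 4) → max 15
(8, 14, 15, 4, 0) → max 15
(14, 15, 4, 0, 9) → max 15
(15, 4, 0, 9, 4) → max 15
(4, 0, 9, 4, 14) → max 14
(0, 9, 4, 14, 20) → max 20
(9, 4, 14, 20, 19) → max 20
(4, 14, 20, 19, 8) → max 20
(14, 20, 19, 8, 18) → max 20
(20, 19, 8, 18, 12) → max 20
(19, 8, 18, 12, 4) → max 19
(8, 18, 12, 4, 19) → max 19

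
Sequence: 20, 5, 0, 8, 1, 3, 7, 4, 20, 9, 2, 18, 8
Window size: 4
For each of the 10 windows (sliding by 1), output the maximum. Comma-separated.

Sliding a size-4 window across the 13 values:
(20, 5, 0, 8) → max 20
(5, 0, 8, 1) → max 8
(0, 8, 1, 3) → max 8
(8, 1, 3, 7) → max 8
(1, 3, 7, 4) → max 7
(3, 7, 4, 20) → max 20
(7, 4, 20, 9) → max 20
(4, 20, 9, 2) → max 20
(20, 9, 2, 18) → max 20
(9, 2, 18, 8) → max 18

20, 8, 8, 8, 7, 20, 20, 20, 20, 18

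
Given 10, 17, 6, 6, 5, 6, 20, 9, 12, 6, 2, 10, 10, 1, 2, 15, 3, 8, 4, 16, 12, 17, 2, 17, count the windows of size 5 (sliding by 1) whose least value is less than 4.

[10, 17, 6, 6, 5] → min 5
[17, 6, 6, 5, 6] → min 5
[6, 6, 5, 6, 20] → min 5
[6, 5, 6, 20, 9] → min 5
[5, 6, 20, 9, 12] → min 5
[6, 20, 9, 12, 6] → min 6
[20, 9, 12, 6, 2] → min 2  < 4 ✓
[9, 12, 6, 2, 10] → min 2  < 4 ✓
[12, 6, 2, 10, 10] → min 2  < 4 ✓
[6, 2, 10, 10, 1] → min 1  < 4 ✓
[2, 10, 10, 1, 2] → min 1  < 4 ✓
[10, 10, 1, 2, 15] → min 1  < 4 ✓
[10, 1, 2, 15, 3] → min 1  < 4 ✓
[1, 2, 15, 3, 8] → min 1  < 4 ✓
[2, 15, 3, 8, 4] → min 2  < 4 ✓
[15, 3, 8, 4, 16] → min 3  < 4 ✓
[3, 8, 4, 16, 12] → min 3  < 4 ✓
[8, 4, 16, 12, 17] → min 4
[4, 16, 12, 17, 2] → min 2  < 4 ✓
[16, 12, 17, 2, 17] → min 2  < 4 ✓
13 windows satisfy the condition.

13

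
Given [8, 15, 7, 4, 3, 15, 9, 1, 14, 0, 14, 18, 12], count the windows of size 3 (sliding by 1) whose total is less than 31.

8 15 7 → sum 30  < 31 ✓
15 7 4 → sum 26  < 31 ✓
7 4 3 → sum 14  < 31 ✓
4 3 15 → sum 22  < 31 ✓
3 15 9 → sum 27  < 31 ✓
15 9 1 → sum 25  < 31 ✓
9 1 14 → sum 24  < 31 ✓
1 14 0 → sum 15  < 31 ✓
14 0 14 → sum 28  < 31 ✓
0 14 18 → sum 32
14 18 12 → sum 44
9 windows satisfy the condition.

9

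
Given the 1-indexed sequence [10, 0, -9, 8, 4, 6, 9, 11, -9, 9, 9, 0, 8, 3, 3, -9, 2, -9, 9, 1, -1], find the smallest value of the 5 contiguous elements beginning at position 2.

-9

Elements at indices 2..6: 0, -9, 8, 4, 6
min(0, -9, 8, 4, 6) = -9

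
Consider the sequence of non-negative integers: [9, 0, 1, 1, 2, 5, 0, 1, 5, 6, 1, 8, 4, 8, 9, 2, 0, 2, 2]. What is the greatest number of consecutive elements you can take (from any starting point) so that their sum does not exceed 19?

8

→ 9: sum 9, len 1
→ 0: sum 9, len 2
→ 1: sum 10, len 3
→ 1: sum 11, len 4
→ 2: sum 13, len 5
→ 5: sum 18, len 6
→ 0: sum 18, len 7
→ 1: sum 19, len 8
→ 5 (dropped 9): sum 15, len 8
→ 6 (dropped 0, 1, 1): sum 19, len 6
→ 1 (dropped 2): sum 18, len 6
→ 8 (dropped 5, 0, 1, 5): sum 15, len 3
→ 4: sum 19, len 4
→ 8 (dropped 6, 1, 8): sum 12, len 2
→ 9 (dropped 4): sum 17, len 2
→ 2: sum 19, len 3
→ 0: sum 19, len 4
→ 2 (dropped 8): sum 13, len 4
→ 2: sum 15, len 5
Longest length seen: 8.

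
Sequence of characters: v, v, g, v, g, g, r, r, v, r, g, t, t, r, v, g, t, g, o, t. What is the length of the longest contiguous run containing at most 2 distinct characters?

6

add v: window [v] (1 distinct), len 1
add v: window [v, v] (1 distinct), len 2
add g: window [v, v, g] (2 distinct), len 3
add v: window [v, v, g, v] (2 distinct), len 4
add g: window [v, v, g, v, g] (2 distinct), len 5
add g: window [v, v, g, v, g, g] (2 distinct), len 6
add r: window [g, g, r] (2 distinct), len 3
add r: window [g, g, r, r] (2 distinct), len 4
add v: window [r, r, v] (2 distinct), len 3
add r: window [r, r, v, r] (2 distinct), len 4
add g: window [r, g] (2 distinct), len 2
add t: window [g, t] (2 distinct), len 2
add t: window [g, t, t] (2 distinct), len 3
add r: window [t, t, r] (2 distinct), len 3
add v: window [r, v] (2 distinct), len 2
add g: window [v, g] (2 distinct), len 2
add t: window [g, t] (2 distinct), len 2
add g: window [g, t, g] (2 distinct), len 3
add o: window [g, o] (2 distinct), len 2
add t: window [o, t] (2 distinct), len 2
Longest length with ≤2 distinct: 6.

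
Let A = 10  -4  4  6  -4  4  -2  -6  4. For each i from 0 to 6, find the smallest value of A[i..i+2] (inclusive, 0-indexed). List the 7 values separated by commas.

-4, -4, -4, -4, -4, -6, -6

(10, -4, 4) → min -4
(-4, 4, 6) → min -4
(4, 6, -4) → min -4
(6, -4, 4) → min -4
(-4, 4, -2) → min -4
(4, -2, -6) → min -6
(-2, -6, 4) → min -6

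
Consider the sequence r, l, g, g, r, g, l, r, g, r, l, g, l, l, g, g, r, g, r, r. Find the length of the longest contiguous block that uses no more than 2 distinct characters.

6

add r: window [r] (1 distinct), len 1
add l: window [r, l] (2 distinct), len 2
add g: window [l, g] (2 distinct), len 2
add g: window [l, g, g] (2 distinct), len 3
add r: window [g, g, r] (2 distinct), len 3
add g: window [g, g, r, g] (2 distinct), len 4
add l: window [g, l] (2 distinct), len 2
add r: window [l, r] (2 distinct), len 2
add g: window [r, g] (2 distinct), len 2
add r: window [r, g, r] (2 distinct), len 3
add l: window [r, l] (2 distinct), len 2
add g: window [l, g] (2 distinct), len 2
add l: window [l, g, l] (2 distinct), len 3
add l: window [l, g, l, l] (2 distinct), len 4
add g: window [l, g, l, l, g] (2 distinct), len 5
add g: window [l, g, l, l, g, g] (2 distinct), len 6
add r: window [g, g, r] (2 distinct), len 3
add g: window [g, g, r, g] (2 distinct), len 4
add r: window [g, g, r, g, r] (2 distinct), len 5
add r: window [g, g, r, g, r, r] (2 distinct), len 6
Longest length with ≤2 distinct: 6.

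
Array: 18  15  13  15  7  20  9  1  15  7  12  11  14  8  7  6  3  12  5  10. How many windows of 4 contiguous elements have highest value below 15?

8

[18, 15, 13, 15] → max 18
[15, 13, 15, 7] → max 15
[13, 15, 7, 20] → max 20
[15, 7, 20, 9] → max 20
[7, 20, 9, 1] → max 20
[20, 9, 1, 15] → max 20
[9, 1, 15, 7] → max 15
[1, 15, 7, 12] → max 15
[15, 7, 12, 11] → max 15
[7, 12, 11, 14] → max 14  < 15 ✓
[12, 11, 14, 8] → max 14  < 15 ✓
[11, 14, 8, 7] → max 14  < 15 ✓
[14, 8, 7, 6] → max 14  < 15 ✓
[8, 7, 6, 3] → max 8  < 15 ✓
[7, 6, 3, 12] → max 12  < 15 ✓
[6, 3, 12, 5] → max 12  < 15 ✓
[3, 12, 5, 10] → max 12  < 15 ✓
8 windows satisfy the condition.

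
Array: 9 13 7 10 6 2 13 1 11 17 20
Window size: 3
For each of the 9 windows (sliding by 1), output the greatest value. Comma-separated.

[9, 13, 7] → max 13
[13, 7, 10] → max 13
[7, 10, 6] → max 10
[10, 6, 2] → max 10
[6, 2, 13] → max 13
[2, 13, 1] → max 13
[13, 1, 11] → max 13
[1, 11, 17] → max 17
[11, 17, 20] → max 20

13, 13, 10, 10, 13, 13, 13, 17, 20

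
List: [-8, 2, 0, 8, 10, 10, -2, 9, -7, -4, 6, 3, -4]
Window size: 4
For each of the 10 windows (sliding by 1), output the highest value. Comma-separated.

8, 10, 10, 10, 10, 10, 9, 9, 6, 6

Sliding a size-4 window across the 13 values:
(-8, 2, 0, 8) → max 8
(2, 0, 8, 10) → max 10
(0, 8, 10, 10) → max 10
(8, 10, 10, -2) → max 10
(10, 10, -2, 9) → max 10
(10, -2, 9, -7) → max 10
(-2, 9, -7, -4) → max 9
(9, -7, -4, 6) → max 9
(-7, -4, 6, 3) → max 6
(-4, 6, 3, -4) → max 6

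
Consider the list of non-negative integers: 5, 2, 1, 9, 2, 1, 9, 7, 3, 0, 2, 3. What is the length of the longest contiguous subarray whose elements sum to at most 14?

4

→ 5: sum 5, len 1
→ 2: sum 7, len 2
→ 1: sum 8, len 3
→ 9 (dropped 5): sum 12, len 3
→ 2: sum 14, len 4
→ 1 (dropped 2): sum 13, len 4
→ 9 (dropped 1, 9): sum 12, len 3
→ 7 (dropped 2, 1, 9): sum 7, len 1
→ 3: sum 10, len 2
→ 0: sum 10, len 3
→ 2: sum 12, len 4
→ 3 (dropped 7): sum 8, len 4
Longest length seen: 4.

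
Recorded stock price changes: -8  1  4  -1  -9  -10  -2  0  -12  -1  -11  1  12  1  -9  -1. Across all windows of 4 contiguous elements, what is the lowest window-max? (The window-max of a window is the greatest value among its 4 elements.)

-1

(-8, 1, 4, -1) → max 4
(1, 4, -1, -9) → max 4
(4, -1, -9, -10) → max 4
(-1, -9, -10, -2) → max -1
(-9, -10, -2, 0) → max 0
(-10, -2, 0, -12) → max 0
(-2, 0, -12, -1) → max 0
(0, -12, -1, -11) → max 0
(-12, -1, -11, 1) → max 1
(-1, -11, 1, 12) → max 12
(-11, 1, 12, 1) → max 12
(1, 12, 1, -9) → max 12
(12, 1, -9, -1) → max 12
Lowest of these is -1.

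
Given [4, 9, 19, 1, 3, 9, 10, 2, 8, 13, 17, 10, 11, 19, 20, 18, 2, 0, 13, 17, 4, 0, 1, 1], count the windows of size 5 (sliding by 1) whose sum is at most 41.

[4, 9, 19, 1, 3] → sum 36  ≤ 41 ✓
[9, 19, 1, 3, 9] → sum 41  ≤ 41 ✓
[19, 1, 3, 9, 10] → sum 42
[1, 3, 9, 10, 2] → sum 25  ≤ 41 ✓
[3, 9, 10, 2, 8] → sum 32  ≤ 41 ✓
[9, 10, 2, 8, 13] → sum 42
[10, 2, 8, 13, 17] → sum 50
[2, 8, 13, 17, 10] → sum 50
[8, 13, 17, 10, 11] → sum 59
[13, 17, 10, 11, 19] → sum 70
[17, 10, 11, 19, 20] → sum 77
[10, 11, 19, 20, 18] → sum 78
[11, 19, 20, 18, 2] → sum 70
[19, 20, 18, 2, 0] → sum 59
[20, 18, 2, 0, 13] → sum 53
[18, 2, 0, 13, 17] → sum 50
[2, 0, 13, 17, 4] → sum 36  ≤ 41 ✓
[0, 13, 17, 4, 0] → sum 34  ≤ 41 ✓
[13, 17, 4, 0, 1] → sum 35  ≤ 41 ✓
[17, 4, 0, 1, 1] → sum 23  ≤ 41 ✓
8 windows satisfy the condition.

8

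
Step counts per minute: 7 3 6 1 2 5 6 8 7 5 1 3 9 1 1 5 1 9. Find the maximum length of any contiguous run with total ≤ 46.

10

add 7: [7] sum 7, len 1
add 3: [7, 3] sum 10, len 2
add 6: [7, 3, 6] sum 16, len 3
add 1: [7, 3, 6, 1] sum 17, len 4
add 2: [7, 3, 6, 1, 2] sum 19, len 5
add 5: [7, 3, 6, 1, 2, 5] sum 24, len 6
add 6: [7, 3, 6, 1, 2, 5, 6] sum 30, len 7
add 8: [7, 3, 6, 1, 2, 5, 6, 8] sum 38, len 8
add 7: [7, 3, 6, 1, 2, 5, 6, 8, 7] sum 45, len 9
add 5: [3, 6, 1, 2, 5, 6, 8, 7, 5] sum 43, len 9
add 1: [3, 6, 1, 2, 5, 6, 8, 7, 5, 1] sum 44, len 10
add 3: [6, 1, 2, 5, 6, 8, 7, 5, 1, 3] sum 44, len 10
add 9: [2, 5, 6, 8, 7, 5, 1, 3, 9] sum 46, len 9
add 1: [5, 6, 8, 7, 5, 1, 3, 9, 1] sum 45, len 9
add 1: [5, 6, 8, 7, 5, 1, 3, 9, 1, 1] sum 46, len 10
add 5: [6, 8, 7, 5, 1, 3, 9, 1, 1, 5] sum 46, len 10
add 1: [8, 7, 5, 1, 3, 9, 1, 1, 5, 1] sum 41, len 10
add 9: [7, 5, 1, 3, 9, 1, 1, 5, 1, 9] sum 42, len 10
Longest length seen: 10.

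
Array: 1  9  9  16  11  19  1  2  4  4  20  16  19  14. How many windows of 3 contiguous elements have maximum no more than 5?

(1, 9, 9) → max 9
(9, 9, 16) → max 16
(9, 16, 11) → max 16
(16, 11, 19) → max 19
(11, 19, 1) → max 19
(19, 1, 2) → max 19
(1, 2, 4) → max 4  ≤ 5 ✓
(2, 4, 4) → max 4  ≤ 5 ✓
(4, 4, 20) → max 20
(4, 20, 16) → max 20
(20, 16, 19) → max 20
(16, 19, 14) → max 19
2 windows satisfy the condition.

2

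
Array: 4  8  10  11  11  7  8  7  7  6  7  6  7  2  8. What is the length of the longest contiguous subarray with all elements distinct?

add 4: [4] len 1
add 8: [4, 8] len 2
add 10: [4, 8, 10] len 3
add 11: [4, 8, 10, 11] len 4
add 11 (repeat 11, move left end past it): [11] len 1
add 7: [11, 7] len 2
add 8: [11, 7, 8] len 3
add 7 (repeat 7, move left end past it): [8, 7] len 2
add 7 (repeat 7, move left end past it): [7] len 1
add 6: [7, 6] len 2
add 7 (repeat 7, move left end past it): [6, 7] len 2
add 6 (repeat 6, move left end past it): [7, 6] len 2
add 7 (repeat 7, move left end past it): [6, 7] len 2
add 2: [6, 7, 2] len 3
add 8: [6, 7, 2, 8] len 4
Longest all-distinct length: 4.

4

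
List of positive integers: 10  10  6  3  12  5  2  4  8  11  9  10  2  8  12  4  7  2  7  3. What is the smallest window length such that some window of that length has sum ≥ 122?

17

Extend right; whenever the sum reaches 122, record the length and shrink from the left:
add 10: running sum 10 < 122
add 10: running sum 20 < 122
add 6: running sum 26 < 122
add 3: running sum 29 < 122
add 12: running sum 41 < 122
add 5: running sum 46 < 122
add 2: running sum 48 < 122
add 4: running sum 52 < 122
add 8: running sum 60 < 122
add 11: running sum 71 < 122
add 9: running sum 80 < 122
add 10: running sum 90 < 122
add 2: running sum 92 < 122
add 8: running sum 100 < 122
add 12: running sum 112 < 122
add 4: running sum 116 < 122
end 16: [10, 10, 6, 3, 12, 5, 2, 4, 8, 11, 9, 10, 2, 8, 12, 4, 7] sum 123, len 17
end 17: [10, 10, 6, 3, 12, 5, 2, 4, 8, 11, 9, 10, 2, 8, 12, 4, 7, 2] sum 125, len 18
end 18: [10, 6, 3, 12, 5, 2, 4, 8, 11, 9, 10, 2, 8, 12, 4, 7, 2, 7] sum 122, len 18
end 19: [10, 6, 3, 12, 5, 2, 4, 8, 11, 9, 10, 2, 8, 12, 4, 7, 2, 7, 3] sum 125, len 19
Shortest qualifying length: 17.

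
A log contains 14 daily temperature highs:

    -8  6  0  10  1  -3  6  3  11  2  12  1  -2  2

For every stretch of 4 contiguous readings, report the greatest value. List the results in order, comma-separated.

10, 10, 10, 10, 6, 11, 11, 12, 12, 12, 12

[-8, 6, 0, 10] → max 10
[6, 0, 10, 1] → max 10
[0, 10, 1, -3] → max 10
[10, 1, -3, 6] → max 10
[1, -3, 6, 3] → max 6
[-3, 6, 3, 11] → max 11
[6, 3, 11, 2] → max 11
[3, 11, 2, 12] → max 12
[11, 2, 12, 1] → max 12
[2, 12, 1, -2] → max 12
[12, 1, -2, 2] → max 12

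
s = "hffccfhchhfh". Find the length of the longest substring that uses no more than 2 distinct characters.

add h: window [h] (1 distinct), len 1
add f: window [h, f] (2 distinct), len 2
add f: window [h, f, f] (2 distinct), len 3
add c: window [f, f, c] (2 distinct), len 3
add c: window [f, f, c, c] (2 distinct), len 4
add f: window [f, f, c, c, f] (2 distinct), len 5
add h: window [f, h] (2 distinct), len 2
add c: window [h, c] (2 distinct), len 2
add h: window [h, c, h] (2 distinct), len 3
add h: window [h, c, h, h] (2 distinct), len 4
add f: window [h, h, f] (2 distinct), len 3
add h: window [h, h, f, h] (2 distinct), len 4
Longest length with ≤2 distinct: 5.

5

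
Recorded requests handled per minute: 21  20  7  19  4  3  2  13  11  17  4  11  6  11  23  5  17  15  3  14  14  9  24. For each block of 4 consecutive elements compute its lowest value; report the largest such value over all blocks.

9

21 20 7 19 → min 7
20 7 19 4 → min 4
7 19 4 3 → min 3
19 4 3 2 → min 2
4 3 2 13 → min 2
3 2 13 11 → min 2
2 13 11 17 → min 2
13 11 17 4 → min 4
11 17 4 11 → min 4
17 4 11 6 → min 4
4 11 6 11 → min 4
11 6 11 23 → min 6
6 11 23 5 → min 5
11 23 5 17 → min 5
23 5 17 15 → min 5
5 17 15 3 → min 3
17 15 3 14 → min 3
15 3 14 14 → min 3
3 14 14 9 → min 3
14 14 9 24 → min 9
Largest of these is 9.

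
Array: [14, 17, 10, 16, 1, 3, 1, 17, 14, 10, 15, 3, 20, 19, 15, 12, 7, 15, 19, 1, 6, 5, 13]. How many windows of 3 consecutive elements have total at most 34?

11

(14, 17, 10) → sum 41
(17, 10, 16) → sum 43
(10, 16, 1) → sum 27  ≤ 34 ✓
(16, 1, 3) → sum 20  ≤ 34 ✓
(1, 3, 1) → sum 5  ≤ 34 ✓
(3, 1, 17) → sum 21  ≤ 34 ✓
(1, 17, 14) → sum 32  ≤ 34 ✓
(17, 14, 10) → sum 41
(14, 10, 15) → sum 39
(10, 15, 3) → sum 28  ≤ 34 ✓
(15, 3, 20) → sum 38
(3, 20, 19) → sum 42
(20, 19, 15) → sum 54
(19, 15, 12) → sum 46
(15, 12, 7) → sum 34  ≤ 34 ✓
(12, 7, 15) → sum 34  ≤ 34 ✓
(7, 15, 19) → sum 41
(15, 19, 1) → sum 35
(19, 1, 6) → sum 26  ≤ 34 ✓
(1, 6, 5) → sum 12  ≤ 34 ✓
(6, 5, 13) → sum 24  ≤ 34 ✓
11 windows satisfy the condition.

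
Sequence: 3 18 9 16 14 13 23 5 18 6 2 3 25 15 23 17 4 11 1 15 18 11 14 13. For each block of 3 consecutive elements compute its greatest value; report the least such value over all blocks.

[3, 18, 9] → max 18
[18, 9, 16] → max 18
[9, 16, 14] → max 16
[16, 14, 13] → max 16
[14, 13, 23] → max 23
[13, 23, 5] → max 23
[23, 5, 18] → max 23
[5, 18, 6] → max 18
[18, 6, 2] → max 18
[6, 2, 3] → max 6
[2, 3, 25] → max 25
[3, 25, 15] → max 25
[25, 15, 23] → max 25
[15, 23, 17] → max 23
[23, 17, 4] → max 23
[17, 4, 11] → max 17
[4, 11, 1] → max 11
[11, 1, 15] → max 15
[1, 15, 18] → max 18
[15, 18, 11] → max 18
[18, 11, 14] → max 18
[11, 14, 13] → max 14
Least of these is 6.

6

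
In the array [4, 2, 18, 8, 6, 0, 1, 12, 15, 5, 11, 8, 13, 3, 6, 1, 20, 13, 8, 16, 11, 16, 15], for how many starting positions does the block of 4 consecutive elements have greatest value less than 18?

(4, 2, 18, 8) → max 18
(2, 18, 8, 6) → max 18
(18, 8, 6, 0) → max 18
(8, 6, 0, 1) → max 8  < 18 ✓
(6, 0, 1, 12) → max 12  < 18 ✓
(0, 1, 12, 15) → max 15  < 18 ✓
(1, 12, 15, 5) → max 15  < 18 ✓
(12, 15, 5, 11) → max 15  < 18 ✓
(15, 5, 11, 8) → max 15  < 18 ✓
(5, 11, 8, 13) → max 13  < 18 ✓
(11, 8, 13, 3) → max 13  < 18 ✓
(8, 13, 3, 6) → max 13  < 18 ✓
(13, 3, 6, 1) → max 13  < 18 ✓
(3, 6, 1, 20) → max 20
(6, 1, 20, 13) → max 20
(1, 20, 13, 8) → max 20
(20, 13, 8, 16) → max 20
(13, 8, 16, 11) → max 16  < 18 ✓
(8, 16, 11, 16) → max 16  < 18 ✓
(16, 11, 16, 15) → max 16  < 18 ✓
13 windows satisfy the condition.

13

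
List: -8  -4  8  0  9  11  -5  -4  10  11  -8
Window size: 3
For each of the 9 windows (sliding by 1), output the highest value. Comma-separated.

8, 8, 9, 11, 11, 11, 10, 11, 11

[-8, -4, 8] → max 8
[-4, 8, 0] → max 8
[8, 0, 9] → max 9
[0, 9, 11] → max 11
[9, 11, -5] → max 11
[11, -5, -4] → max 11
[-5, -4, 10] → max 10
[-4, 10, 11] → max 11
[10, 11, -8] → max 11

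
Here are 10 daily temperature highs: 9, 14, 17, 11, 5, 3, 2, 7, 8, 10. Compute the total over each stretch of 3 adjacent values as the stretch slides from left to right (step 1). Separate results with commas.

40, 42, 33, 19, 10, 12, 17, 25

[9, 14, 17] → sum 40
[14, 17, 11] → sum 42
[17, 11, 5] → sum 33
[11, 5, 3] → sum 19
[5, 3, 2] → sum 10
[3, 2, 7] → sum 12
[2, 7, 8] → sum 17
[7, 8, 10] → sum 25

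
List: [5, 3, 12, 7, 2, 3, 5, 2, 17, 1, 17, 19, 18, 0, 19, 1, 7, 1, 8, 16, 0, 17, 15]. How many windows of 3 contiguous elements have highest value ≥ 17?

[5, 3, 12] → max 12
[3, 12, 7] → max 12
[12, 7, 2] → max 12
[7, 2, 3] → max 7
[2, 3, 5] → max 5
[3, 5, 2] → max 5
[5, 2, 17] → max 17  ≥ 17 ✓
[2, 17, 1] → max 17  ≥ 17 ✓
[17, 1, 17] → max 17  ≥ 17 ✓
[1, 17, 19] → max 19  ≥ 17 ✓
[17, 19, 18] → max 19  ≥ 17 ✓
[19, 18, 0] → max 19  ≥ 17 ✓
[18, 0, 19] → max 19  ≥ 17 ✓
[0, 19, 1] → max 19  ≥ 17 ✓
[19, 1, 7] → max 19  ≥ 17 ✓
[1, 7, 1] → max 7
[7, 1, 8] → max 8
[1, 8, 16] → max 16
[8, 16, 0] → max 16
[16, 0, 17] → max 17  ≥ 17 ✓
[0, 17, 15] → max 17  ≥ 17 ✓
11 windows satisfy the condition.

11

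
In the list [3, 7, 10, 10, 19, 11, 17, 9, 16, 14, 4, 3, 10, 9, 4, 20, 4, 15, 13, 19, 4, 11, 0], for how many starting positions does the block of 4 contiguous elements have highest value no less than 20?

4

[3, 7, 10, 10] → max 10
[7, 10, 10, 19] → max 19
[10, 10, 19, 11] → max 19
[10, 19, 11, 17] → max 19
[19, 11, 17, 9] → max 19
[11, 17, 9, 16] → max 17
[17, 9, 16, 14] → max 17
[9, 16, 14, 4] → max 16
[16, 14, 4, 3] → max 16
[14, 4, 3, 10] → max 14
[4, 3, 10, 9] → max 10
[3, 10, 9, 4] → max 10
[10, 9, 4, 20] → max 20  ≥ 20 ✓
[9, 4, 20, 4] → max 20  ≥ 20 ✓
[4, 20, 4, 15] → max 20  ≥ 20 ✓
[20, 4, 15, 13] → max 20  ≥ 20 ✓
[4, 15, 13, 19] → max 19
[15, 13, 19, 4] → max 19
[13, 19, 4, 11] → max 19
[19, 4, 11, 0] → max 19
4 windows satisfy the condition.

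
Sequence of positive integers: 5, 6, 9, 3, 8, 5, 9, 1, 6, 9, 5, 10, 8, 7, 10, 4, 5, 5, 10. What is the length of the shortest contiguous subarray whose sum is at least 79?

11

add 5: running sum 5 < 79
add 6: running sum 11 < 79
add 9: running sum 20 < 79
add 3: running sum 23 < 79
add 8: running sum 31 < 79
add 5: running sum 36 < 79
add 9: running sum 45 < 79
add 1: running sum 46 < 79
add 6: running sum 52 < 79
add 9: running sum 61 < 79
add 5: running sum 66 < 79
add 10: running sum 76 < 79
add 8: shortest ending here [6, 9, 3, 8, 5, 9, 1, 6, 9, 5, 10, 8] sum 79, len 12
add 7: shortest ending here [9, 3, 8, 5, 9, 1, 6, 9, 5, 10, 8, 7] sum 80, len 12
add 10: shortest ending here [3, 8, 5, 9, 1, 6, 9, 5, 10, 8, 7, 10] sum 81, len 12
add 4: shortest ending here [8, 5, 9, 1, 6, 9, 5, 10, 8, 7, 10, 4] sum 82, len 12
add 5: shortest ending here [5, 9, 1, 6, 9, 5, 10, 8, 7, 10, 4, 5] sum 79, len 12
add 5: shortest ending here [9, 1, 6, 9, 5, 10, 8, 7, 10, 4, 5, 5] sum 79, len 12
add 10: shortest ending here [6, 9, 5, 10, 8, 7, 10, 4, 5, 5, 10] sum 79, len 11
Shortest qualifying length: 11.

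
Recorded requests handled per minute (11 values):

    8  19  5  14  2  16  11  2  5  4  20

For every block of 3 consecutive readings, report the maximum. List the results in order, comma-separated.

[8, 19, 5] → max 19
[19, 5, 14] → max 19
[5, 14, 2] → max 14
[14, 2, 16] → max 16
[2, 16, 11] → max 16
[16, 11, 2] → max 16
[11, 2, 5] → max 11
[2, 5, 4] → max 5
[5, 4, 20] → max 20

19, 19, 14, 16, 16, 16, 11, 5, 20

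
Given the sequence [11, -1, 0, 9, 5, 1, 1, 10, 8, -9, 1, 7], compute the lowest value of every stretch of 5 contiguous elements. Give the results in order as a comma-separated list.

11 -1 0 9 5 → min -1
-1 0 9 5 1 → min -1
0 9 5 1 1 → min 0
9 5 1 1 10 → min 1
5 1 1 10 8 → min 1
1 1 10 8 -9 → min -9
1 10 8 -9 1 → min -9
10 8 -9 1 7 → min -9

-1, -1, 0, 1, 1, -9, -9, -9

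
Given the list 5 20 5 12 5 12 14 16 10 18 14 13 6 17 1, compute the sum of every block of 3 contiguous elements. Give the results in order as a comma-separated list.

30, 37, 22, 29, 31, 42, 40, 44, 42, 45, 33, 36, 24

[5, 20, 5] → sum 30
[20, 5, 12] → sum 37
[5, 12, 5] → sum 22
[12, 5, 12] → sum 29
[5, 12, 14] → sum 31
[12, 14, 16] → sum 42
[14, 16, 10] → sum 40
[16, 10, 18] → sum 44
[10, 18, 14] → sum 42
[18, 14, 13] → sum 45
[14, 13, 6] → sum 33
[13, 6, 17] → sum 36
[6, 17, 1] → sum 24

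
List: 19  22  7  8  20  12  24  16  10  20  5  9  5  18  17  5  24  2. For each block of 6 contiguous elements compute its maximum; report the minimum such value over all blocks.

18

(19, 22, 7, 8, 20, 12) → max 22
(22, 7, 8, 20, 12, 24) → max 24
(7, 8, 20, 12, 24, 16) → max 24
(8, 20, 12, 24, 16, 10) → max 24
(20, 12, 24, 16, 10, 20) → max 24
(12, 24, 16, 10, 20, 5) → max 24
(24, 16, 10, 20, 5, 9) → max 24
(16, 10, 20, 5, 9, 5) → max 20
(10, 20, 5, 9, 5, 18) → max 20
(20, 5, 9, 5, 18, 17) → max 20
(5, 9, 5, 18, 17, 5) → max 18
(9, 5, 18, 17, 5, 24) → max 24
(5, 18, 17, 5, 24, 2) → max 24
Minimum of these is 18.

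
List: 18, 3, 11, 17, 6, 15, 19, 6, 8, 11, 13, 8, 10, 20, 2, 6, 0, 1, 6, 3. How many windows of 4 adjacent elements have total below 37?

4

(18, 3, 11, 17) → sum 49
(3, 11, 17, 6) → sum 37
(11, 17, 6, 15) → sum 49
(17, 6, 15, 19) → sum 57
(6, 15, 19, 6) → sum 46
(15, 19, 6, 8) → sum 48
(19, 6, 8, 11) → sum 44
(6, 8, 11, 13) → sum 38
(8, 11, 13, 8) → sum 40
(11, 13, 8, 10) → sum 42
(13, 8, 10, 20) → sum 51
(8, 10, 20, 2) → sum 40
(10, 20, 2, 6) → sum 38
(20, 2, 6, 0) → sum 28  < 37 ✓
(2, 6, 0, 1) → sum 9  < 37 ✓
(6, 0, 1, 6) → sum 13  < 37 ✓
(0, 1, 6, 3) → sum 10  < 37 ✓
4 windows satisfy the condition.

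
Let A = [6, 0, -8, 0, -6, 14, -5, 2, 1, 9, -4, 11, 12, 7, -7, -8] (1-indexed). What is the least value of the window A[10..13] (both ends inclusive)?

-4

Elements at indices 10..13: 9, -4, 11, 12
min(9, -4, 11, 12) = -4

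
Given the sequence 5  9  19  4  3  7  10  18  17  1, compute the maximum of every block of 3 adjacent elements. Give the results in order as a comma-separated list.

19, 19, 19, 7, 10, 18, 18, 18

5 9 19 → max 19
9 19 4 → max 19
19 4 3 → max 19
4 3 7 → max 7
3 7 10 → max 10
7 10 18 → max 18
10 18 17 → max 18
18 17 1 → max 18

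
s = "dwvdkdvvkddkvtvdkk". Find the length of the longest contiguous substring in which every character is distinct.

add d: [d] len 1
add w: [d, w] len 2
add v: [d, w, v] len 3
add d (repeat d, move left end past it): [w, v, d] len 3
add k: [w, v, d, k] len 4
add d (repeat d, move left end past it): [k, d] len 2
add v: [k, d, v] len 3
add v (repeat v, move left end past it): [v] len 1
add k: [v, k] len 2
add d: [v, k, d] len 3
add d (repeat d, move left end past it): [d] len 1
add k: [d, k] len 2
add v: [d, k, v] len 3
add t: [d, k, v, t] len 4
add v (repeat v, move left end past it): [t, v] len 2
add d: [t, v, d] len 3
add k: [t, v, d, k] len 4
add k (repeat k, move left end past it): [k] len 1
Longest all-distinct length: 4.

4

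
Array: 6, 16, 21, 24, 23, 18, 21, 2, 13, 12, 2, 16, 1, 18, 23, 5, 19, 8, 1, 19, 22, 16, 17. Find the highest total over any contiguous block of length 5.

6 16 21 24 23 → sum 90
16 21 24 23 18 → sum 102
21 24 23 18 21 → sum 107
24 23 18 21 2 → sum 88
23 18 21 2 13 → sum 77
18 21 2 13 12 → sum 66
21 2 13 12 2 → sum 50
2 13 12 2 16 → sum 45
13 12 2 16 1 → sum 44
12 2 16 1 18 → sum 49
2 16 1 18 23 → sum 60
16 1 18 23 5 → sum 63
1 18 23 5 19 → sum 66
18 23 5 19 8 → sum 73
23 5 19 8 1 → sum 56
5 19 8 1 19 → sum 52
19 8 1 19 22 → sum 69
8 1 19 22 16 → sum 66
1 19 22 16 17 → sum 75
Highest of these is 107.

107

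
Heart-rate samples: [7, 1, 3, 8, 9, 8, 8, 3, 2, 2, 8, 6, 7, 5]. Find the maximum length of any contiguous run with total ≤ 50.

add 7: [7] sum 7, len 1
add 1: [7, 1] sum 8, len 2
add 3: [7, 1, 3] sum 11, len 3
add 8: [7, 1, 3, 8] sum 19, len 4
add 9: [7, 1, 3, 8, 9] sum 28, len 5
add 8: [7, 1, 3, 8, 9, 8] sum 36, len 6
add 8: [7, 1, 3, 8, 9, 8, 8] sum 44, len 7
add 3: [7, 1, 3, 8, 9, 8, 8, 3] sum 47, len 8
add 2: [7, 1, 3, 8, 9, 8, 8, 3, 2] sum 49, len 9
add 2: [1, 3, 8, 9, 8, 8, 3, 2, 2] sum 44, len 9
add 8: [8, 9, 8, 8, 3, 2, 2, 8] sum 48, len 8
add 6: [9, 8, 8, 3, 2, 2, 8, 6] sum 46, len 8
add 7: [8, 8, 3, 2, 2, 8, 6, 7] sum 44, len 8
add 5: [8, 8, 3, 2, 2, 8, 6, 7, 5] sum 49, len 9
Longest length seen: 9.

9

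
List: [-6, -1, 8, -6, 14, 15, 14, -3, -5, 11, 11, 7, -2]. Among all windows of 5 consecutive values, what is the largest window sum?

45

[-6, -1, 8, -6, 14] → sum 9
[-1, 8, -6, 14, 15] → sum 30
[8, -6, 14, 15, 14] → sum 45
[-6, 14, 15, 14, -3] → sum 34
[14, 15, 14, -3, -5] → sum 35
[15, 14, -3, -5, 11] → sum 32
[14, -3, -5, 11, 11] → sum 28
[-3, -5, 11, 11, 7] → sum 21
[-5, 11, 11, 7, -2] → sum 22
Largest of these is 45.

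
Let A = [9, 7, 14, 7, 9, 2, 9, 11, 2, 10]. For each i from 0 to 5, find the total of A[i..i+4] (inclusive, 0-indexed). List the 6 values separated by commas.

[9, 7, 14, 7, 9] → sum 46
[7, 14, 7, 9, 2] → sum 39
[14, 7, 9, 2, 9] → sum 41
[7, 9, 2, 9, 11] → sum 38
[9, 2, 9, 11, 2] → sum 33
[2, 9, 11, 2, 10] → sum 34

46, 39, 41, 38, 33, 34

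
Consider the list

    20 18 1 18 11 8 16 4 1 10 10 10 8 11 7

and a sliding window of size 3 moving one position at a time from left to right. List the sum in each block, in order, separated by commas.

(20, 18, 1) → sum 39
(18, 1, 18) → sum 37
(1, 18, 11) → sum 30
(18, 11, 8) → sum 37
(11, 8, 16) → sum 35
(8, 16, 4) → sum 28
(16, 4, 1) → sum 21
(4, 1, 10) → sum 15
(1, 10, 10) → sum 21
(10, 10, 10) → sum 30
(10, 10, 8) → sum 28
(10, 8, 11) → sum 29
(8, 11, 7) → sum 26

39, 37, 30, 37, 35, 28, 21, 15, 21, 30, 28, 29, 26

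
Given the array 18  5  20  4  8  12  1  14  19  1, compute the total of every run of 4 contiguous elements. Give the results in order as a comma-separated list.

18 5 20 4 → sum 47
5 20 4 8 → sum 37
20 4 8 12 → sum 44
4 8 12 1 → sum 25
8 12 1 14 → sum 35
12 1 14 19 → sum 46
1 14 19 1 → sum 35

47, 37, 44, 25, 35, 46, 35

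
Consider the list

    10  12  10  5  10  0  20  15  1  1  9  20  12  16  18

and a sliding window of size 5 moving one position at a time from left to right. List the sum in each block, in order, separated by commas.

[10, 12, 10, 5, 10] → sum 47
[12, 10, 5, 10, 0] → sum 37
[10, 5, 10, 0, 20] → sum 45
[5, 10, 0, 20, 15] → sum 50
[10, 0, 20, 15, 1] → sum 46
[0, 20, 15, 1, 1] → sum 37
[20, 15, 1, 1, 9] → sum 46
[15, 1, 1, 9, 20] → sum 46
[1, 1, 9, 20, 12] → sum 43
[1, 9, 20, 12, 16] → sum 58
[9, 20, 12, 16, 18] → sum 75

47, 37, 45, 50, 46, 37, 46, 46, 43, 58, 75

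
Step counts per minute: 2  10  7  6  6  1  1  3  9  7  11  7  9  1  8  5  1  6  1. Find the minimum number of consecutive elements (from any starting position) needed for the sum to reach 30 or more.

add 2: running sum 2 < 30
add 10: running sum 12 < 30
add 7: running sum 19 < 30
add 6: running sum 25 < 30
end 4: [2, 10, 7, 6, 6] sum 31, len 5
end 5: [10, 7, 6, 6, 1] sum 30, len 5
end 6: [10, 7, 6, 6, 1, 1] sum 31, len 6
end 7: [10, 7, 6, 6, 1, 1, 3] sum 34, len 7
end 8: [7, 6, 6, 1, 1, 3, 9] sum 33, len 7
end 9: [6, 6, 1, 1, 3, 9, 7] sum 33, len 7
end 10: [3, 9, 7, 11] sum 30, len 4
end 11: [9, 7, 11, 7] sum 34, len 4
end 12: [7, 11, 7, 9] sum 34, len 4
end 13: [7, 11, 7, 9, 1] sum 35, len 5
end 14: [11, 7, 9, 1, 8] sum 36, len 5
end 15: [7, 9, 1, 8, 5] sum 30, len 5
end 16: [7, 9, 1, 8, 5, 1] sum 31, len 6
end 17: [9, 1, 8, 5, 1, 6] sum 30, len 6
end 18: [9, 1, 8, 5, 1, 6, 1] sum 31, len 7
Shortest qualifying length: 4.

4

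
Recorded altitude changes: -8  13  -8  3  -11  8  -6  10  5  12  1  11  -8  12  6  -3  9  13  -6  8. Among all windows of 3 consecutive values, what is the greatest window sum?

[-8, 13, -8] → sum -3
[13, -8, 3] → sum 8
[-8, 3, -11] → sum -16
[3, -11, 8] → sum 0
[-11, 8, -6] → sum -9
[8, -6, 10] → sum 12
[-6, 10, 5] → sum 9
[10, 5, 12] → sum 27
[5, 12, 1] → sum 18
[12, 1, 11] → sum 24
[1, 11, -8] → sum 4
[11, -8, 12] → sum 15
[-8, 12, 6] → sum 10
[12, 6, -3] → sum 15
[6, -3, 9] → sum 12
[-3, 9, 13] → sum 19
[9, 13, -6] → sum 16
[13, -6, 8] → sum 15
Greatest of these is 27.

27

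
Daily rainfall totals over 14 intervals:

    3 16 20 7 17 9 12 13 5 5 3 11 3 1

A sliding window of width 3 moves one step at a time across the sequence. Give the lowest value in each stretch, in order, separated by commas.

3, 7, 7, 7, 9, 9, 5, 5, 3, 3, 3, 1

Sliding a size-3 window across the 14 values:
3 16 20 → min 3
16 20 7 → min 7
20 7 17 → min 7
7 17 9 → min 7
17 9 12 → min 9
9 12 13 → min 9
12 13 5 → min 5
13 5 5 → min 5
5 5 3 → min 3
5 3 11 → min 3
3 11 3 → min 3
11 3 1 → min 1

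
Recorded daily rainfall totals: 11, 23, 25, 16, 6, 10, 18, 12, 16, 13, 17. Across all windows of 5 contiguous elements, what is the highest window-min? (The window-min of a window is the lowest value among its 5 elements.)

(11, 23, 25, 16, 6) → min 6
(23, 25, 16, 6, 10) → min 6
(25, 16, 6, 10, 18) → min 6
(16, 6, 10, 18, 12) → min 6
(6, 10, 18, 12, 16) → min 6
(10, 18, 12, 16, 13) → min 10
(18, 12, 16, 13, 17) → min 12
Highest of these is 12.

12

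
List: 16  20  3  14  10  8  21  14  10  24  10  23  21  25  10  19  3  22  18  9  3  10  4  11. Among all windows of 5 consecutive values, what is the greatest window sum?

[16, 20, 3, 14, 10] → sum 63
[20, 3, 14, 10, 8] → sum 55
[3, 14, 10, 8, 21] → sum 56
[14, 10, 8, 21, 14] → sum 67
[10, 8, 21, 14, 10] → sum 63
[8, 21, 14, 10, 24] → sum 77
[21, 14, 10, 24, 10] → sum 79
[14, 10, 24, 10, 23] → sum 81
[10, 24, 10, 23, 21] → sum 88
[24, 10, 23, 21, 25] → sum 103
[10, 23, 21, 25, 10] → sum 89
[23, 21, 25, 10, 19] → sum 98
[21, 25, 10, 19, 3] → sum 78
[25, 10, 19, 3, 22] → sum 79
[10, 19, 3, 22, 18] → sum 72
[19, 3, 22, 18, 9] → sum 71
[3, 22, 18, 9, 3] → sum 55
[22, 18, 9, 3, 10] → sum 62
[18, 9, 3, 10, 4] → sum 44
[9, 3, 10, 4, 11] → sum 37
Greatest of these is 103.

103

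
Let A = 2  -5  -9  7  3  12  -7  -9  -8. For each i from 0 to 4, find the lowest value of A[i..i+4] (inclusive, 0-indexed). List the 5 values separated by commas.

-9, -9, -9, -9, -9

(2, -5, -9, 7, 3) → min -9
(-5, -9, 7, 3, 12) → min -9
(-9, 7, 3, 12, -7) → min -9
(7, 3, 12, -7, -9) → min -9
(3, 12, -7, -9, -8) → min -9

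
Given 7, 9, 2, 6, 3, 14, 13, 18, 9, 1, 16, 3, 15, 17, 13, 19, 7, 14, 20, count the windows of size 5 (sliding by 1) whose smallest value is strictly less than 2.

5

7 9 2 6 3 → min 2
9 2 6 3 14 → min 2
2 6 3 14 13 → min 2
6 3 14 13 18 → min 3
3 14 13 18 9 → min 3
14 13 18 9 1 → min 1  < 2 ✓
13 18 9 1 16 → min 1  < 2 ✓
18 9 1 16 3 → min 1  < 2 ✓
9 1 16 3 15 → min 1  < 2 ✓
1 16 3 15 17 → min 1  < 2 ✓
16 3 15 17 13 → min 3
3 15 17 13 19 → min 3
15 17 13 19 7 → min 7
17 13 19 7 14 → min 7
13 19 7 14 20 → min 7
5 windows satisfy the condition.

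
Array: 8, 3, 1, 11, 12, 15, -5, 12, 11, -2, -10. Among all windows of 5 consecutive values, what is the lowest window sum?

6

(8, 3, 1, 11, 12) → sum 35
(3, 1, 11, 12, 15) → sum 42
(1, 11, 12, 15, -5) → sum 34
(11, 12, 15, -5, 12) → sum 45
(12, 15, -5, 12, 11) → sum 45
(15, -5, 12, 11, -2) → sum 31
(-5, 12, 11, -2, -10) → sum 6
Lowest of these is 6.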